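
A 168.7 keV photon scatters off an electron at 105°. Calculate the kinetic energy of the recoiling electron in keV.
49.5265 keV

By energy conservation: K_e = E_initial - E_final

First find the scattered photon energy:
Initial wavelength: λ = hc/E = 7.3494 pm
Compton shift: Δλ = λ_C(1 - cos(105°)) = 3.0543 pm
Final wavelength: λ' = 7.3494 + 3.0543 = 10.4037 pm
Final photon energy: E' = hc/λ' = 119.1735 keV

Electron kinetic energy:
K_e = E - E' = 168.7000 - 119.1735 = 49.5265 keV

(Intermediate values are shown rounded; full precision is carried through to the final answer.)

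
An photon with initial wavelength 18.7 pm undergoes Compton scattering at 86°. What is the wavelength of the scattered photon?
20.9571 pm

Using the Compton scattering formula:
λ' = λ + Δλ = λ + λ_C(1 - cos θ)

Given:
- Initial wavelength λ = 18.7 pm
- Scattering angle θ = 86°
- Compton wavelength λ_C ≈ 2.4263 pm

Calculate the shift:
Δλ = 2.4263 × (1 - cos(86°))
Δλ = 2.4263 × 0.9302
Δλ = 2.2571 pm

Final wavelength:
λ' = 18.7 + 2.2571 = 20.9571 pm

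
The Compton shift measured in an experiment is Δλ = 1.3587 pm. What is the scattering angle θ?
63.90°

From the Compton formula Δλ = λ_C(1 - cos θ), we can solve for θ:

cos θ = 1 - Δλ/λ_C

Given:
- Δλ = 1.3587 pm
- λ_C = h/(m_e·c) ≈ 2.42631024 pm

cos θ = 1 - 1.3587/2.42631024
cos θ = 1 - 0.559986
cos θ = 0.440014

θ = arccos(0.440014)
θ = 63.90°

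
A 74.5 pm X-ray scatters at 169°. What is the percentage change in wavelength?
6.4537%

Calculate the Compton shift:
Δλ = λ_C(1 - cos(169°))
Δλ = 2.4263 × (1 - cos(169°))
Δλ = 2.4263 × 1.9816
Δλ = 4.8080 pm

Percentage change:
(Δλ/λ₀) × 100 = (4.8080/74.5) × 100
= 6.4537%

(Intermediate values are shown rounded; full precision is carried through to the final answer.)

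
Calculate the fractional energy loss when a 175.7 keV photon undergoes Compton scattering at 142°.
0.3807 (or 38.07%)

Calculate initial and final photon energies:

Initial: E₀ = 175.7 keV → λ₀ = 7.0566 pm
Compton shift: Δλ = 4.3383 pm
Final wavelength: λ' = 11.3949 pm
Final energy: E' = 108.8072 keV

Fractional energy loss:
(E₀ - E')/E₀ = (175.7000 - 108.8072)/175.7000
= 66.8928/175.7000
= 0.3807
= 38.07%

(Intermediate values are shown rounded; full precision is carried through to the final answer.)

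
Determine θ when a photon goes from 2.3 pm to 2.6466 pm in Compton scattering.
31.00°

First find the wavelength shift:
Δλ = λ' - λ = 2.6466 - 2.3 = 0.3466 pm

Using Δλ = λ_C(1 - cos θ), with λ_C = h/(m_e·c) ≈ 2.42631024 pm:
cos θ = 1 - Δλ/λ_C
cos θ = 1 - 0.3466/2.42631024
cos θ = 0.857149

θ = arccos(0.857149)
θ = 31.00°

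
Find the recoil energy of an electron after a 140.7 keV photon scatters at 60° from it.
17.0263 keV

By energy conservation: K_e = E_initial - E_final

First find the scattered photon energy:
Initial wavelength: λ = hc/E = 8.8120 pm
Compton shift: Δλ = λ_C(1 - cos(60°)) = 1.2132 pm
Final wavelength: λ' = 8.8120 + 1.2132 = 10.0251 pm
Final photon energy: E' = hc/λ' = 123.6737 keV

Electron kinetic energy:
K_e = E - E' = 140.7000 - 123.6737 = 17.0263 keV

(Intermediate values are shown rounded; full precision is carried through to the final answer.)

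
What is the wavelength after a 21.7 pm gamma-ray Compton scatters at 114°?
25.1132 pm

Using the Compton scattering formula:
λ' = λ + Δλ = λ + λ_C(1 - cos θ)

Given:
- Initial wavelength λ = 21.7 pm
- Scattering angle θ = 114°
- Compton wavelength λ_C ≈ 2.4263 pm

Calculate the shift:
Δλ = 2.4263 × (1 - cos(114°))
Δλ = 2.4263 × 1.4067
Δλ = 3.4132 pm

Final wavelength:
λ' = 21.7 + 3.4132 = 25.1132 pm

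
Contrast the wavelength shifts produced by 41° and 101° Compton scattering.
101° produces the larger shift by a factor of 4.855

Calculate both shifts using Δλ = λ_C(1 - cos θ):

For θ₁ = 41°:
Δλ₁ = 2.4263 × (1 - cos(41°))
Δλ₁ = 2.4263 × 0.2453
Δλ₁ = 0.5952 pm

For θ₂ = 101°:
Δλ₂ = 2.4263 × (1 - cos(101°))
Δλ₂ = 2.4263 × 1.1908
Δλ₂ = 2.8893 pm

The 101° angle produces the larger shift.
Ratio: 2.8893/0.5952 = 4.855

(Intermediate values are shown rounded; full precision is carried through to the final answer.)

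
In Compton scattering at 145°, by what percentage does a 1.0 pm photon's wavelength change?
441.3827%

Calculate the Compton shift:
Δλ = λ_C(1 - cos(145°))
Δλ = 2.4263 × (1 - cos(145°))
Δλ = 2.4263 × 1.8192
Δλ = 4.4138 pm

Percentage change:
(Δλ/λ₀) × 100 = (4.4138/1.0) × 100
= 441.3827%

(Intermediate values are shown rounded; full precision is carried through to the final answer.)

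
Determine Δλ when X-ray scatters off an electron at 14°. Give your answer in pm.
0.0721 pm

Using the Compton scattering formula:
Δλ = λ_C(1 - cos θ)

where λ_C = h/(m_e·c) ≈ 2.4263 pm is the Compton wavelength of an electron.

For θ = 14°:
cos(14°) = 0.9703
1 - cos(14°) = 0.0297

Δλ = 2.4263 × 0.0297
Δλ = 0.0721 pm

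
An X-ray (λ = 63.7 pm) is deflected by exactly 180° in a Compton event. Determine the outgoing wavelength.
68.5526 pm

Using the Compton formula: λ' = λ + λ_C(1 − cos θ)

For θ = 180°, cos θ = -1 (exact) = -1.0000, so:
1 − cos 180° = 1 − (-1) = 2.0000

Δλ = λ_C × 2.0000 = 2.4263 × 2.0000 = 4.8526 pm

λ' = 63.7 + 4.8526 = 68.5526 pm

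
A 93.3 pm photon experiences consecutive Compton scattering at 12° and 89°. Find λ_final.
95.7370 pm

Apply Compton shift twice:

First scattering at θ₁ = 12°:
Δλ₁ = λ_C(1 - cos(12°))
Δλ₁ = 2.4263 × 0.0219
Δλ₁ = 0.0530 pm

After first scattering:
λ₁ = 93.3 + 0.0530 = 93.3530 pm

Second scattering at θ₂ = 89°:
Δλ₂ = λ_C(1 - cos(89°))
Δλ₂ = 2.4263 × 0.9825
Δλ₂ = 2.3840 pm

Final wavelength:
λ₂ = 93.3530 + 2.3840 = 95.7370 pm

Total shift: Δλ_total = 0.0530 + 2.3840 = 2.4370 pm

(Intermediate values are shown rounded; full precision is carried through to the final answer.)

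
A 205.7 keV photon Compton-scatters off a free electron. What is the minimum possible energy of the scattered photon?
113.9556 keV (at θ = 180°)

The scattered photon has minimum energy when its wavelength is maximum, i.e., when the Compton shift Δλ = λ_C(1 − cos θ) is maximum. This occurs at θ = 180° (backscattering), giving Δλ_max = 2λ_C = 4.8526 pm.

Initial wavelength: λ₀ = hc/E₀ = 6.0274 pm
Maximum final wavelength: λ'_max = λ₀ + 2λ_C = 6.0274 + 4.8526 = 10.8800 pm
Minimum final energy: E'_min = hc/λ'_max = 113.9556 keV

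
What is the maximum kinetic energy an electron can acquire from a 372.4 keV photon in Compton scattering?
220.8662 keV

Maximum energy transfer occurs at θ = 180° (backscattering).

Initial photon: E₀ = 372.4 keV → λ₀ = 3.3293 pm

Maximum Compton shift (at 180°):
Δλ_max = 2λ_C = 2 × 2.4263 = 4.8526 pm

Final wavelength:
λ' = 3.3293 + 4.8526 = 8.1819 pm

Minimum photon energy (maximum energy to electron):
E'_min = hc/λ' = 151.5338 keV

Maximum electron kinetic energy:
K_max = E₀ - E'_min = 372.4000 - 151.5338 = 220.8662 keV

(Intermediate values are shown rounded; full precision is carried through to the final answer.)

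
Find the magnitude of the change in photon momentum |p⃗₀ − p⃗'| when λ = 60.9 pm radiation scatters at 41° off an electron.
7.5845e-24 kg·m/s

Photon momentum magnitude is p = h/λ.

Initial momentum:
p₀ = h/λ = 6.6261e-34/6.0900e-11 = 1.0880e-23 kg·m/s

After scattering:
λ' = λ + Δλ = 60.9 + 0.5952 = 61.4952 pm
p' = h/λ' = 6.6261e-34/6.1495e-11 = 1.0775e-23 kg·m/s

Momentum is a vector; the scattered photon's direction makes angle θ = 41° with the incident direction. The magnitude of the vector change Δp⃗ = p⃗₀ − p⃗' is found from the law of cosines:
|Δp⃗|² = p₀² + p'² − 2p₀p'cos θ
|Δp⃗|² = (1.0880e-23)² + (1.0775e-23)² − 2·1.0880e-23·1.0775e-23·cos(41°)
|Δp⃗| = 7.5845e-24 kg·m/s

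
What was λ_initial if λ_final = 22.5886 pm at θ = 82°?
20.5000 pm

From λ' = λ + Δλ, we have λ = λ' - Δλ

First calculate the Compton shift:
Δλ = λ_C(1 - cos θ)
Δλ = 2.4263 × (1 - cos(82°))
Δλ = 2.4263 × 0.8608
Δλ = 2.0886 pm

Initial wavelength:
λ = λ' - Δλ
λ = 22.5886 - 2.0886
λ = 20.5000 pm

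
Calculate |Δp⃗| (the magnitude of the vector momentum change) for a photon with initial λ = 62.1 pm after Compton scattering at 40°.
7.2662e-24 kg·m/s

Photon momentum magnitude is p = h/λ.

Initial momentum:
p₀ = h/λ = 6.6261e-34/6.2100e-11 = 1.0670e-23 kg·m/s

After scattering:
λ' = λ + Δλ = 62.1 + 0.5676 = 62.6676 pm
p' = h/λ' = 6.6261e-34/6.2668e-11 = 1.0573e-23 kg·m/s

Momentum is a vector; the scattered photon's direction makes angle θ = 40° with the incident direction. The magnitude of the vector change Δp⃗ = p⃗₀ − p⃗' is found from the law of cosines:
|Δp⃗|² = p₀² + p'² − 2p₀p'cos θ
|Δp⃗|² = (1.0670e-23)² + (1.0573e-23)² − 2·1.0670e-23·1.0573e-23·cos(40°)
|Δp⃗| = 7.2662e-24 kg·m/s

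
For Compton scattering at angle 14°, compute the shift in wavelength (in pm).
0.0721 pm

Using the Compton scattering formula:
Δλ = λ_C(1 - cos θ)

where λ_C = h/(m_e·c) ≈ 2.4263 pm is the Compton wavelength of an electron.

For θ = 14°:
cos(14°) = 0.9703
1 - cos(14°) = 0.0297

Δλ = 2.4263 × 0.0297
Δλ = 0.0721 pm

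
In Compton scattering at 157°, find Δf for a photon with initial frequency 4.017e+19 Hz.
1.544e+19 Hz (decrease)

Convert frequency to wavelength (c = 299792458 m/s):
λ₀ = c/f₀ = 299792458/4.017e+19 = 7.4630933e-12 m = 7.4631 pm

Calculate Compton shift:
Δλ = λ_C(1 - cos(157°)) = 4.6597 pm

Final wavelength:
λ' = λ₀ + Δλ = 7.4631 + 4.6597 = 12.1228 pm

Final frequency:
f' = c/λ' = 299792458/1.2122834e-11 = 2.4729569e+19 Hz

Frequency shift (decrease):
Δf = f₀ - f' = 4.017e+19 - 2.4729569e+19 = 1.544e+19 Hz

(Intermediate values are shown rounded; full precision is carried through to the final answer.)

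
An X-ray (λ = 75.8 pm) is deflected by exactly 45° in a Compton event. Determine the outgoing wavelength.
76.5106 pm

Using the Compton formula: λ' = λ + λ_C(1 − cos θ)

For θ = 45°, cos θ = √2/2 (exact) ≈ 0.7071, so:
1 − cos 45° = 1 − (√2/2) ≈ 0.2929

Δλ = λ_C × 0.2929 = 2.4263 × 0.2929 = 0.7106 pm

λ' = 75.8 + 0.7106 = 76.5106 pm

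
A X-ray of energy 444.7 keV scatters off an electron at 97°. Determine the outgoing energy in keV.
225.0149 keV

First convert energy to wavelength:
λ = hc/E, with hc ≈ 1239.842 keV·pm (i.e. 1239.842 eV·nm)

For E = 444.7 keV = 444700 eV:
λ = 1239.842 keV·pm / 444.7 keV
λ = 2.7880 pm

Calculate the Compton shift:
Δλ = λ_C(1 - cos(97°)) = 2.4263 × 1.1219
Δλ = 2.7220 pm

Final wavelength:
λ' = 2.7880 + 2.7220 = 5.5100 pm

Final energy:
E' = hc/λ' = 1239.842 / 5.5100 = 225.0149 keV

(Intermediate values are shown rounded; full precision is carried through to the final answer.)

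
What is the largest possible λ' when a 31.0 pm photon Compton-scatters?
35.8526 pm (at θ = 180°)

The Compton shift is Δλ = λ_C(1 − cos θ).

Since cos θ ranges from −1 to 1, the factor (1 − cos θ) ranges from 0 to 2; the maximum shift occurs at θ = 180° (backscattering):
Δλ_max = 2λ_C = 2 × 2.4263 pm = 4.8526 pm

Maximum scattered wavelength:
λ'_max = λ₀ + Δλ_max = 31.0 + 4.8526 = 35.8526 pm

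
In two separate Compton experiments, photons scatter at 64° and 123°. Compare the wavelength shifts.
123° produces the larger shift by a factor of 2.750

Calculate both shifts using Δλ = λ_C(1 - cos θ):

For θ₁ = 64°:
Δλ₁ = 2.4263 × (1 - cos(64°))
Δλ₁ = 2.4263 × 0.5616
Δλ₁ = 1.3627 pm

For θ₂ = 123°:
Δλ₂ = 2.4263 × (1 - cos(123°))
Δλ₂ = 2.4263 × 1.5446
Δλ₂ = 3.7478 pm

The 123° angle produces the larger shift.
Ratio: 3.7478/1.3627 = 2.750

(Intermediate values are shown rounded; full precision is carried through to the final answer.)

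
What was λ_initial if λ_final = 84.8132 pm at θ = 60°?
83.6000 pm

From λ' = λ + Δλ, we have λ = λ' - Δλ

First calculate the Compton shift:
Δλ = λ_C(1 - cos θ)
Δλ = 2.4263 × (1 - cos(60°))
Δλ = 2.4263 × 0.5000
Δλ = 1.2132 pm

Initial wavelength:
λ = λ' - Δλ
λ = 84.8132 - 1.2132
λ = 83.6000 pm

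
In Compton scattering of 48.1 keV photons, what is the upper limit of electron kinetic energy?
7.6206 keV

Maximum energy transfer occurs at θ = 180° (backscattering).

Initial photon: E₀ = 48.1 keV → λ₀ = 25.7763 pm

Maximum Compton shift (at 180°):
Δλ_max = 2λ_C = 2 × 2.4263 = 4.8526 pm

Final wavelength:
λ' = 25.7763 + 4.8526 = 30.6290 pm

Minimum photon energy (maximum energy to electron):
E'_min = hc/λ' = 40.4794 keV

Maximum electron kinetic energy:
K_max = E₀ - E'_min = 48.1000 - 40.4794 = 7.6206 keV

(Intermediate values are shown rounded; full precision is carried through to the final answer.)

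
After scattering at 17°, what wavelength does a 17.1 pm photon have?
17.2060 pm

Using the Compton scattering formula:
λ' = λ + Δλ = λ + λ_C(1 - cos θ)

Given:
- Initial wavelength λ = 17.1 pm
- Scattering angle θ = 17°
- Compton wavelength λ_C ≈ 2.4263 pm

Calculate the shift:
Δλ = 2.4263 × (1 - cos(17°))
Δλ = 2.4263 × 0.0437
Δλ = 0.1060 pm

Final wavelength:
λ' = 17.1 + 0.1060 = 17.2060 pm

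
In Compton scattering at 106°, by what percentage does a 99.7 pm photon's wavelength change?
3.1044%

Calculate the Compton shift:
Δλ = λ_C(1 - cos(106°))
Δλ = 2.4263 × (1 - cos(106°))
Δλ = 2.4263 × 1.2756
Δλ = 3.0951 pm

Percentage change:
(Δλ/λ₀) × 100 = (3.0951/99.7) × 100
= 3.1044%

(Intermediate values are shown rounded; full precision is carried through to the final answer.)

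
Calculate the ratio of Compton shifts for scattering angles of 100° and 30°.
100° produces the larger shift by a factor of 8.760

Calculate both shifts using Δλ = λ_C(1 - cos θ):

For θ₁ = 30°:
Δλ₁ = 2.4263 × (1 - cos(30°))
Δλ₁ = 2.4263 × 0.1340
Δλ₁ = 0.3251 pm

For θ₂ = 100°:
Δλ₂ = 2.4263 × (1 - cos(100°))
Δλ₂ = 2.4263 × 1.1736
Δλ₂ = 2.8476 pm

The 100° angle produces the larger shift.
Ratio: 2.8476/0.3251 = 8.760

(Intermediate values are shown rounded; full precision is carried through to the final answer.)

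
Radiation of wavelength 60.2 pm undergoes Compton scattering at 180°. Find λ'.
65.0526 pm

Using the Compton formula: λ' = λ + λ_C(1 − cos θ)

For θ = 180°, cos θ = -1 (exact) = -1.0000, so:
1 − cos 180° = 1 − (-1) = 2.0000

Δλ = λ_C × 2.0000 = 2.4263 × 2.0000 = 4.8526 pm

λ' = 60.2 + 4.8526 = 65.0526 pm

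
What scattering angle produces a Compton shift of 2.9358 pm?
102.12°

From the Compton formula Δλ = λ_C(1 - cos θ), we can solve for θ:

cos θ = 1 - Δλ/λ_C

Given:
- Δλ = 2.9358 pm
- λ_C = h/(m_e·c) ≈ 2.42631024 pm

cos θ = 1 - 2.9358/2.42631024
cos θ = 1 - 1.209985
cos θ = -0.209985

θ = arccos(-0.209985)
θ = 102.12°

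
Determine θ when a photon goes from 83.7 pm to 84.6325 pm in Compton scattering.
52.00°

First find the wavelength shift:
Δλ = λ' - λ = 84.6325 - 83.7 = 0.9325 pm

Using Δλ = λ_C(1 - cos θ), with λ_C = h/(m_e·c) ≈ 2.42631024 pm:
cos θ = 1 - Δλ/λ_C
cos θ = 1 - 0.9325/2.42631024
cos θ = 0.615672

θ = arccos(0.615672)
θ = 52.00°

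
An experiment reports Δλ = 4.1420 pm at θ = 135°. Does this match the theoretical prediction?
Yes, consistent

Calculate the expected shift for θ = 135°:

Δλ_expected = λ_C(1 - cos(135°))
Δλ_expected = 2.4263 × (1 - cos(135°))
Δλ_expected = 2.4263 × 1.7071
Δλ_expected = 4.1420 pm

Given shift: 4.1420 pm
Expected shift: 4.1420 pm
Difference: 0.0000 pm

The values match. This is consistent with Compton scattering at the stated angle.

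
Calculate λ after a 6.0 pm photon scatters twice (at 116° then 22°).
9.6666 pm

Apply Compton shift twice:

First scattering at θ₁ = 116°:
Δλ₁ = λ_C(1 - cos(116°))
Δλ₁ = 2.4263 × 1.4384
Δλ₁ = 3.4899 pm

After first scattering:
λ₁ = 6.0 + 3.4899 = 9.4899 pm

Second scattering at θ₂ = 22°:
Δλ₂ = λ_C(1 - cos(22°))
Δλ₂ = 2.4263 × 0.0728
Δλ₂ = 0.1767 pm

Final wavelength:
λ₂ = 9.4899 + 0.1767 = 9.6666 pm

Total shift: Δλ_total = 3.4899 + 0.1767 = 3.6666 pm

(Intermediate values are shown rounded; full precision is carried through to the final answer.)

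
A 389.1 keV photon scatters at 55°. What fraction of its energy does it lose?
0.2451 (or 24.51%)

Calculate initial and final photon energies:

Initial: E₀ = 389.1 keV → λ₀ = 3.1864 pm
Compton shift: Δλ = 1.0346 pm
Final wavelength: λ' = 4.2211 pm
Final energy: E' = 293.7269 keV

Fractional energy loss:
(E₀ - E')/E₀ = (389.1000 - 293.7269)/389.1000
= 95.3731/389.1000
= 0.2451
= 24.51%

(Intermediate values are shown rounded; full precision is carried through to the final answer.)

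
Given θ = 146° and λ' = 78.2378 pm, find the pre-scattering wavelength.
73.8000 pm

From λ' = λ + Δλ, we have λ = λ' - Δλ

First calculate the Compton shift:
Δλ = λ_C(1 - cos θ)
Δλ = 2.4263 × (1 - cos(146°))
Δλ = 2.4263 × 1.8290
Δλ = 4.4378 pm

Initial wavelength:
λ = λ' - Δλ
λ = 78.2378 - 4.4378
λ = 73.8000 pm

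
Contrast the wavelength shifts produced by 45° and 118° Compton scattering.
118° produces the larger shift by a factor of 5.017

Calculate both shifts using Δλ = λ_C(1 - cos θ):

For θ₁ = 45°:
Δλ₁ = 2.4263 × (1 - cos(45°))
Δλ₁ = 2.4263 × 0.2929
Δλ₁ = 0.7106 pm

For θ₂ = 118°:
Δλ₂ = 2.4263 × (1 - cos(118°))
Δλ₂ = 2.4263 × 1.4695
Δλ₂ = 3.5654 pm

The 118° angle produces the larger shift.
Ratio: 3.5654/0.7106 = 5.017

(Intermediate values are shown rounded; full precision is carried through to the final answer.)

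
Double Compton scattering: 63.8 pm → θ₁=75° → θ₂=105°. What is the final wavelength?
68.6526 pm

Apply Compton shift twice:

First scattering at θ₁ = 75°:
Δλ₁ = λ_C(1 - cos(75°))
Δλ₁ = 2.4263 × 0.7412
Δλ₁ = 1.7983 pm

After first scattering:
λ₁ = 63.8 + 1.7983 = 65.5983 pm

Second scattering at θ₂ = 105°:
Δλ₂ = λ_C(1 - cos(105°))
Δλ₂ = 2.4263 × 1.2588
Δλ₂ = 3.0543 pm

Final wavelength:
λ₂ = 65.5983 + 3.0543 = 68.6526 pm

Total shift: Δλ_total = 1.7983 + 3.0543 = 4.8526 pm

(Intermediate values are shown rounded; full precision is carried through to the final answer.)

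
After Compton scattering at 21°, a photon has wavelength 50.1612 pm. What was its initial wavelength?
50.0000 pm

From λ' = λ + Δλ, we have λ = λ' - Δλ

First calculate the Compton shift:
Δλ = λ_C(1 - cos θ)
Δλ = 2.4263 × (1 - cos(21°))
Δλ = 2.4263 × 0.0664
Δλ = 0.1612 pm

Initial wavelength:
λ = λ' - Δλ
λ = 50.1612 - 0.1612
λ = 50.0000 pm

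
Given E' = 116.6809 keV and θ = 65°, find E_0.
134.4000 keV

Convert final energy to wavelength (hc ≈ 1239.842 keV·pm):
λ' = hc/E' = 1239.842 / 116.6809 = 10.6259 pm

Calculate the Compton shift:
Δλ = λ_C(1 - cos(65°))
Δλ = 2.4263 × (1 - cos(65°))
Δλ = 1.4009 pm

Initial wavelength:
λ = λ' - Δλ = 10.6259 - 1.4009 = 9.2250 pm

Initial energy:
E = hc/λ = 1239.842 / 9.2250 = 134.4000 keV

(Intermediate values are shown rounded; full precision is carried through to the final answer.)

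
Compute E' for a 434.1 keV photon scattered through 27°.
397.3123 keV

First convert energy to wavelength:
λ = hc/E, with hc ≈ 1239.842 keV·pm (i.e. 1239.842 eV·nm)

For E = 434.1 keV = 434100 eV:
λ = 1239.842 keV·pm / 434.1 keV
λ = 2.8561 pm

Calculate the Compton shift:
Δλ = λ_C(1 - cos(27°)) = 2.4263 × 0.1090
Δλ = 0.2645 pm

Final wavelength:
λ' = 2.8561 + 0.2645 = 3.1206 pm

Final energy:
E' = hc/λ' = 1239.842 / 3.1206 = 397.3123 keV

(Intermediate values are shown rounded; full precision is carried through to the final answer.)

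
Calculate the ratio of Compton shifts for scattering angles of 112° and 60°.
112° produces the larger shift by a factor of 2.749

Calculate both shifts using Δλ = λ_C(1 - cos θ):

For θ₁ = 60°:
Δλ₁ = 2.4263 × (1 - cos(60°))
Δλ₁ = 2.4263 × 0.5000
Δλ₁ = 1.2132 pm

For θ₂ = 112°:
Δλ₂ = 2.4263 × (1 - cos(112°))
Δλ₂ = 2.4263 × 1.3746
Δλ₂ = 3.3352 pm

The 112° angle produces the larger shift.
Ratio: 3.3352/1.2132 = 2.749

(Intermediate values are shown rounded; full precision is carried through to the final answer.)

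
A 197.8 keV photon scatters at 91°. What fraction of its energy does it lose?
0.2826 (or 28.26%)

Calculate initial and final photon energies:

Initial: E₀ = 197.8 keV → λ₀ = 6.2682 pm
Compton shift: Δλ = 2.4687 pm
Final wavelength: λ' = 8.7368 pm
Final energy: E' = 141.9101 keV

Fractional energy loss:
(E₀ - E')/E₀ = (197.8000 - 141.9101)/197.8000
= 55.8899/197.8000
= 0.2826
= 28.26%

(Intermediate values are shown rounded; full precision is carried through to the final answer.)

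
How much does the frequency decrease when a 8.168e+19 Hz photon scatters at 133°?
4.300e+19 Hz (decrease)

Convert frequency to wavelength (c = 299792458 m/s):
λ₀ = c/f₀ = 299792458/8.168e+19 = 3.6703288e-12 m = 3.6703 pm

Calculate Compton shift:
Δλ = λ_C(1 - cos(133°)) = 4.0810 pm

Final wavelength:
λ' = λ₀ + Δλ = 3.6703 + 4.0810 = 7.7514 pm

Final frequency:
f' = c/λ' = 299792458/7.7513787e-12 = 3.8676018e+19 Hz

Frequency shift (decrease):
Δf = f₀ - f' = 8.168e+19 - 3.8676018e+19 = 4.300e+19 Hz

(Intermediate values are shown rounded; full precision is carried through to the final answer.)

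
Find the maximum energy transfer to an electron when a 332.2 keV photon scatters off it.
187.7777 keV

Maximum energy transfer occurs at θ = 180° (backscattering).

Initial photon: E₀ = 332.2 keV → λ₀ = 3.7322 pm

Maximum Compton shift (at 180°):
Δλ_max = 2λ_C = 2 × 2.4263 = 4.8526 pm

Final wavelength:
λ' = 3.7322 + 4.8526 = 8.5848 pm

Minimum photon energy (maximum energy to electron):
E'_min = hc/λ' = 144.4223 keV

Maximum electron kinetic energy:
K_max = E₀ - E'_min = 332.2000 - 144.4223 = 187.7777 keV

(Intermediate values are shown rounded; full precision is carried through to the final answer.)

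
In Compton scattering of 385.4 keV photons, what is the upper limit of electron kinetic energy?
231.7573 keV

Maximum energy transfer occurs at θ = 180° (backscattering).

Initial photon: E₀ = 385.4 keV → λ₀ = 3.2170 pm

Maximum Compton shift (at 180°):
Δλ_max = 2λ_C = 2 × 2.4263 = 4.8526 pm

Final wavelength:
λ' = 3.2170 + 4.8526 = 8.0696 pm

Minimum photon energy (maximum energy to electron):
E'_min = hc/λ' = 153.6427 keV

Maximum electron kinetic energy:
K_max = E₀ - E'_min = 385.4000 - 153.6427 = 231.7573 keV

(Intermediate values are shown rounded; full precision is carried through to the final answer.)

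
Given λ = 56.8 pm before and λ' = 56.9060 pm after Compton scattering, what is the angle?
17.00°

First find the wavelength shift:
Δλ = λ' - λ = 56.9060 - 56.8 = 0.1060 pm

Using Δλ = λ_C(1 - cos θ), with λ_C = h/(m_e·c) ≈ 2.42631024 pm:
cos θ = 1 - Δλ/λ_C
cos θ = 1 - 0.1060/2.42631024
cos θ = 0.956312

θ = arccos(0.956312)
θ = 17.00°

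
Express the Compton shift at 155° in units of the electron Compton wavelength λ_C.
1.9063 λ_C

The Compton shift formula is:
Δλ = λ_C(1 - cos θ)

Dividing both sides by λ_C:
Δλ/λ_C = 1 - cos θ

For θ = 155°:
Δλ/λ_C = 1 - cos(155°)
Δλ/λ_C = 1 - -0.9063
Δλ/λ_C = 1.9063

This means the shift is 1.9063 × λ_C = 4.6253 pm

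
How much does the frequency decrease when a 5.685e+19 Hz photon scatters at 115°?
2.249e+19 Hz (decrease)

Convert frequency to wavelength (c = 299792458 m/s):
λ₀ = c/f₀ = 299792458/5.685e+19 = 5.2733942e-12 m = 5.2734 pm

Calculate Compton shift:
Δλ = λ_C(1 - cos(115°)) = 3.4517 pm

Final wavelength:
λ' = λ₀ + Δλ = 5.2734 + 3.4517 = 8.7251 pm

Final frequency:
f' = c/λ' = 299792458/8.7251074e-12 = 3.4359744e+19 Hz

Frequency shift (decrease):
Δf = f₀ - f' = 5.685e+19 - 3.4359744e+19 = 2.249e+19 Hz

(Intermediate values are shown rounded; full precision is carried through to the final answer.)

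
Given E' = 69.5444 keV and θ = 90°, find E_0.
80.5001 keV

Convert final energy to wavelength (hc ≈ 1239.842 keV·pm):
λ' = hc/E' = 1239.842 / 69.5444 = 17.8281 pm

Calculate the Compton shift:
Δλ = λ_C(1 - cos(90°))
Δλ = 2.4263 × (1 - cos(90°))
Δλ = 2.4263 pm

Initial wavelength:
λ = λ' - Δλ = 17.8281 - 2.4263 = 15.4018 pm

Initial energy:
E = hc/λ = 1239.842 / 15.4018 = 80.5001 keV

(Intermediate values are shown rounded; full precision is carried through to the final answer.)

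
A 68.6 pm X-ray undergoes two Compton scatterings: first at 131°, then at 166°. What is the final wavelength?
77.3987 pm

Apply Compton shift twice:

First scattering at θ₁ = 131°:
Δλ₁ = λ_C(1 - cos(131°))
Δλ₁ = 2.4263 × 1.6561
Δλ₁ = 4.0181 pm

After first scattering:
λ₁ = 68.6 + 4.0181 = 72.6181 pm

Second scattering at θ₂ = 166°:
Δλ₂ = λ_C(1 - cos(166°))
Δλ₂ = 2.4263 × 1.9703
Δλ₂ = 4.7805 pm

Final wavelength:
λ₂ = 72.6181 + 4.7805 = 77.3987 pm

Total shift: Δλ_total = 4.0181 + 4.7805 = 8.7987 pm

(Intermediate values are shown rounded; full precision is carried through to the final answer.)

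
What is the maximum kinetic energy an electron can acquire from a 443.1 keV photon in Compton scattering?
281.0446 keV

Maximum energy transfer occurs at θ = 180° (backscattering).

Initial photon: E₀ = 443.1 keV → λ₀ = 2.7981 pm

Maximum Compton shift (at 180°):
Δλ_max = 2λ_C = 2 × 2.4263 = 4.8526 pm

Final wavelength:
λ' = 2.7981 + 4.8526 = 7.6507 pm

Minimum photon energy (maximum energy to electron):
E'_min = hc/λ' = 162.0554 keV

Maximum electron kinetic energy:
K_max = E₀ - E'_min = 443.1000 - 162.0554 = 281.0446 keV

(Intermediate values are shown rounded; full precision is carried through to the final answer.)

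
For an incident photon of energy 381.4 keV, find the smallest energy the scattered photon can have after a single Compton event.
153.0030 keV (at θ = 180°)

The scattered photon has minimum energy when its wavelength is maximum, i.e., when the Compton shift Δλ = λ_C(1 − cos θ) is maximum. This occurs at θ = 180° (backscattering), giving Δλ_max = 2λ_C = 4.8526 pm.

Initial wavelength: λ₀ = hc/E₀ = 3.2508 pm
Maximum final wavelength: λ'_max = λ₀ + 2λ_C = 3.2508 + 4.8526 = 8.1034 pm
Minimum final energy: E'_min = hc/λ'_max = 153.0030 keV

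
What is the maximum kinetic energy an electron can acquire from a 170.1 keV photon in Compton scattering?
67.9841 keV

Maximum energy transfer occurs at θ = 180° (backscattering).

Initial photon: E₀ = 170.1 keV → λ₀ = 7.2889 pm

Maximum Compton shift (at 180°):
Δλ_max = 2λ_C = 2 × 2.4263 = 4.8526 pm

Final wavelength:
λ' = 7.2889 + 4.8526 = 12.1415 pm

Minimum photon energy (maximum energy to electron):
E'_min = hc/λ' = 102.1159 keV

Maximum electron kinetic energy:
K_max = E₀ - E'_min = 170.1000 - 102.1159 = 67.9841 keV

(Intermediate values are shown rounded; full precision is carried through to the final answer.)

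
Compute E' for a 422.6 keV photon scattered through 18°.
406.1600 keV

First convert energy to wavelength:
λ = hc/E, with hc ≈ 1239.842 keV·pm (i.e. 1239.842 eV·nm)

For E = 422.6 keV = 422600 eV:
λ = 1239.842 keV·pm / 422.6 keV
λ = 2.9338 pm

Calculate the Compton shift:
Δλ = λ_C(1 - cos(18°)) = 2.4263 × 0.0489
Δλ = 0.1188 pm

Final wavelength:
λ' = 2.9338 + 0.1188 = 3.0526 pm

Final energy:
E' = hc/λ' = 1239.842 / 3.0526 = 406.1600 keV

(Intermediate values are shown rounded; full precision is carried through to the final answer.)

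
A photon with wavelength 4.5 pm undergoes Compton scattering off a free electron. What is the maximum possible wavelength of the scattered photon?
9.3526 pm (at θ = 180°)

The Compton shift is Δλ = λ_C(1 − cos θ).

Since cos θ ranges from −1 to 1, the factor (1 − cos θ) ranges from 0 to 2; the maximum shift occurs at θ = 180° (backscattering):
Δλ_max = 2λ_C = 2 × 2.4263 pm = 4.8526 pm

Maximum scattered wavelength:
λ'_max = λ₀ + Δλ_max = 4.5 + 4.8526 = 9.3526 pm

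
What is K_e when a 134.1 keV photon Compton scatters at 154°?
44.5983 keV

By energy conservation: K_e = E_initial - E_final

First find the scattered photon energy:
Initial wavelength: λ = hc/E = 9.2457 pm
Compton shift: Δλ = λ_C(1 - cos(154°)) = 4.6071 pm
Final wavelength: λ' = 9.2457 + 4.6071 = 13.8527 pm
Final photon energy: E' = hc/λ' = 89.5017 keV

Electron kinetic energy:
K_e = E - E' = 134.1000 - 89.5017 = 44.5983 keV

(Intermediate values are shown rounded; full precision is carried through to the final answer.)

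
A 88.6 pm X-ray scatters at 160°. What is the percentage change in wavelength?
5.3118%

Calculate the Compton shift:
Δλ = λ_C(1 - cos(160°))
Δλ = 2.4263 × (1 - cos(160°))
Δλ = 2.4263 × 1.9397
Δλ = 4.7063 pm

Percentage change:
(Δλ/λ₀) × 100 = (4.7063/88.6) × 100
= 5.3118%

(Intermediate values are shown rounded; full precision is carried through to the final answer.)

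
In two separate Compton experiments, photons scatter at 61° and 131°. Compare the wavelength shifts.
131° produces the larger shift by a factor of 3.214

Calculate both shifts using Δλ = λ_C(1 - cos θ):

For θ₁ = 61°:
Δλ₁ = 2.4263 × (1 - cos(61°))
Δλ₁ = 2.4263 × 0.5152
Δλ₁ = 1.2500 pm

For θ₂ = 131°:
Δλ₂ = 2.4263 × (1 - cos(131°))
Δλ₂ = 2.4263 × 1.6561
Δλ₂ = 4.0181 pm

The 131° angle produces the larger shift.
Ratio: 4.0181/1.2500 = 3.214

(Intermediate values are shown rounded; full precision is carried through to the final answer.)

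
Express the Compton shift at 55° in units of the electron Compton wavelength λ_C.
0.4264 λ_C

The Compton shift formula is:
Δλ = λ_C(1 - cos θ)

Dividing both sides by λ_C:
Δλ/λ_C = 1 - cos θ

For θ = 55°:
Δλ/λ_C = 1 - cos(55°)
Δλ/λ_C = 1 - 0.5736
Δλ/λ_C = 0.4264

This means the shift is 0.4264 × λ_C = 1.0346 pm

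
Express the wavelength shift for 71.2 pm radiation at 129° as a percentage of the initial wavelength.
5.5523%

Calculate the Compton shift:
Δλ = λ_C(1 - cos(129°))
Δλ = 2.4263 × (1 - cos(129°))
Δλ = 2.4263 × 1.6293
Δλ = 3.9532 pm

Percentage change:
(Δλ/λ₀) × 100 = (3.9532/71.2) × 100
= 5.5523%

(Intermediate values are shown rounded; full precision is carried through to the final answer.)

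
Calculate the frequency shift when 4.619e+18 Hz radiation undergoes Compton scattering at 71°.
1.136e+17 Hz (decrease)

Convert frequency to wavelength (c = 299792458 m/s):
λ₀ = c/f₀ = 299792458/4.619e+18 = 6.4904191e-11 m = 64.9042 pm

Calculate Compton shift:
Δλ = λ_C(1 - cos(71°)) = 1.6364 pm

Final wavelength:
λ' = λ₀ + Δλ = 64.9042 + 1.6364 = 66.5406 pm

Final frequency:
f' = c/λ' = 299792458/6.6540572e-11 = 4.5054085e+18 Hz

Frequency shift (decrease):
Δf = f₀ - f' = 4.619e+18 - 4.5054085e+18 = 1.136e+17 Hz

(Intermediate values are shown rounded; full precision is carried through to the final answer.)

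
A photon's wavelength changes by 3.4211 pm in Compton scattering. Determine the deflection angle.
114.20°

From the Compton formula Δλ = λ_C(1 - cos θ), we can solve for θ:

cos θ = 1 - Δλ/λ_C

Given:
- Δλ = 3.4211 pm
- λ_C = h/(m_e·c) ≈ 2.42631024 pm

cos θ = 1 - 3.4211/2.42631024
cos θ = 1 - 1.410001
cos θ = -0.410001

θ = arccos(-0.410001)
θ = 114.20°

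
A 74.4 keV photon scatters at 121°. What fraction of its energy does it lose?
0.1807 (or 18.07%)

Calculate initial and final photon energies:

Initial: E₀ = 74.4 keV → λ₀ = 16.6645 pm
Compton shift: Δλ = 3.6760 pm
Final wavelength: λ' = 20.3405 pm
Final energy: E' = 60.9544 keV

Fractional energy loss:
(E₀ - E')/E₀ = (74.4000 - 60.9544)/74.4000
= 13.4456/74.4000
= 0.1807
= 18.07%

(Intermediate values are shown rounded; full precision is carried through to the final answer.)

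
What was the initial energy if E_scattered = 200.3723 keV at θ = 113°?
440.7001 keV

Convert final energy to wavelength (hc ≈ 1239.842 keV·pm):
λ' = hc/E' = 1239.842 / 200.3723 = 6.1877 pm

Calculate the Compton shift:
Δλ = λ_C(1 - cos(113°))
Δλ = 2.4263 × (1 - cos(113°))
Δλ = 3.3743 pm

Initial wavelength:
λ = λ' - Δλ = 6.1877 - 3.3743 = 2.8133 pm

Initial energy:
E = hc/λ = 1239.842 / 2.8133 = 440.7001 keV

(Intermediate values are shown rounded; full precision is carried through to the final answer.)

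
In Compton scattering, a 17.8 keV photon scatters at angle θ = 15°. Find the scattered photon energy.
17.7789 keV

First convert energy to wavelength:
λ = hc/E, with hc ≈ 1239.842 keV·pm (i.e. 1239.842 eV·nm)

For E = 17.8 keV = 17800 eV:
λ = 1239.842 keV·pm / 17.8 keV
λ = 69.6540 pm

Calculate the Compton shift:
Δλ = λ_C(1 - cos(15°)) = 2.4263 × 0.0341
Δλ = 0.0827 pm

Final wavelength:
λ' = 69.6540 + 0.0827 = 69.7367 pm

Final energy:
E' = hc/λ' = 1239.842 / 69.7367 = 17.7789 keV

(Intermediate values are shown rounded; full precision is carried through to the final answer.)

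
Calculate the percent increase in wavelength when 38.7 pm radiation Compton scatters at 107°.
8.1026%

Calculate the Compton shift:
Δλ = λ_C(1 - cos(107°))
Δλ = 2.4263 × (1 - cos(107°))
Δλ = 2.4263 × 1.2924
Δλ = 3.1357 pm

Percentage change:
(Δλ/λ₀) × 100 = (3.1357/38.7) × 100
= 8.1026%

(Intermediate values are shown rounded; full precision is carried through to the final answer.)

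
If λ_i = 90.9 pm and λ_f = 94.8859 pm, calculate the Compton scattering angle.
130.00°

First find the wavelength shift:
Δλ = λ' - λ = 94.8859 - 90.9 = 3.9859 pm

Using Δλ = λ_C(1 - cos θ), with λ_C = h/(m_e·c) ≈ 2.42631024 pm:
cos θ = 1 - Δλ/λ_C
cos θ = 1 - 3.9859/2.42631024
cos θ = -0.642783

θ = arccos(-0.642783)
θ = 130.00°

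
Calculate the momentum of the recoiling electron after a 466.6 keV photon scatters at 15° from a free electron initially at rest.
6.4548e-23 kg·m/s

The electron is initially at rest, so by conservation of momentum:
p⃗_e = p⃗₀ − p⃗'  (incident photon momentum minus scattered photon momentum)

Photon momentum magnitudes (p = h/λ = E/c):
λ₀ = hc/E₀ = 2.6572 pm → p₀ = h/λ₀ = 2.4936e-22 kg·m/s
Δλ = λ_C(1 − cos 15°) = 0.0827 pm
λ' = 2.7399 pm → p' = h/λ' = 2.4184e-22 kg·m/s

The scattered photon makes angle θ = 15° with the incident direction, so by the law of cosines:
|p⃗_e|² = p₀² + p'² − 2p₀p'cos θ
|p⃗_e|² = (2.4936e-22)² + (2.4184e-22)² − 2·2.4936e-22·2.4184e-22·cos(15°)
|p⃗_e| = 6.4548e-23 kg·m/s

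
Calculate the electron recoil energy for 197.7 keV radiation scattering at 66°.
36.9065 keV

By energy conservation: K_e = E_initial - E_final

First find the scattered photon energy:
Initial wavelength: λ = hc/E = 6.2713 pm
Compton shift: Δλ = λ_C(1 - cos(66°)) = 1.4394 pm
Final wavelength: λ' = 6.2713 + 1.4394 = 7.7108 pm
Final photon energy: E' = hc/λ' = 160.7935 keV

Electron kinetic energy:
K_e = E - E' = 197.7000 - 160.7935 = 36.9065 keV

(Intermediate values are shown rounded; full precision is carried through to the final answer.)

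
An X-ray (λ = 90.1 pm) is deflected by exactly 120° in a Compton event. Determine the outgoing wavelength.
93.7395 pm

Using the Compton formula: λ' = λ + λ_C(1 − cos θ)

For θ = 120°, cos θ = -1/2 (exact) = -0.5000, so:
1 − cos 120° = 1 − (-1/2) = 1.5000

Δλ = λ_C × 1.5000 = 2.4263 × 1.5000 = 3.6395 pm

λ' = 90.1 + 3.6395 = 93.7395 pm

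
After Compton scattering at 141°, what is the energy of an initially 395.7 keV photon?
166.5291 keV

First convert energy to wavelength:
λ = hc/E, with hc ≈ 1239.842 keV·pm (i.e. 1239.842 eV·nm)

For E = 395.7 keV = 395700 eV:
λ = 1239.842 keV·pm / 395.7 keV
λ = 3.1333 pm

Calculate the Compton shift:
Δλ = λ_C(1 - cos(141°)) = 2.4263 × 1.7771
Δλ = 4.3119 pm

Final wavelength:
λ' = 3.1333 + 4.3119 = 7.4452 pm

Final energy:
E' = hc/λ' = 1239.842 / 7.4452 = 166.5291 keV

(Intermediate values are shown rounded; full precision is carried through to the final answer.)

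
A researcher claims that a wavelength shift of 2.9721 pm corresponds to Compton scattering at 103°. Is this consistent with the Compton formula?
Yes, consistent

Calculate the expected shift for θ = 103°:

Δλ_expected = λ_C(1 - cos(103°))
Δλ_expected = 2.4263 × (1 - cos(103°))
Δλ_expected = 2.4263 × 1.2250
Δλ_expected = 2.9721 pm

Given shift: 2.9721 pm
Expected shift: 2.9721 pm
Difference: 0.0000 pm

The values match. This is consistent with Compton scattering at the stated angle.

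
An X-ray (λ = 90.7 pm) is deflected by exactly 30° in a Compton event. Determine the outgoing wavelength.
91.0251 pm

Using the Compton formula: λ' = λ + λ_C(1 − cos θ)

For θ = 30°, cos θ = √3/2 (exact) ≈ 0.8660, so:
1 − cos 30° = 1 − (√3/2) ≈ 0.1340

Δλ = λ_C × 0.1340 = 2.4263 × 0.1340 = 0.3251 pm

λ' = 90.7 + 0.3251 = 91.0251 pm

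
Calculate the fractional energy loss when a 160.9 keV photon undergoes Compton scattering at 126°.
0.3333 (or 33.33%)

Calculate initial and final photon energies:

Initial: E₀ = 160.9 keV → λ₀ = 7.7057 pm
Compton shift: Δλ = 3.8525 pm
Final wavelength: λ' = 11.5581 pm
Final energy: E' = 107.2701 keV

Fractional energy loss:
(E₀ - E')/E₀ = (160.9000 - 107.2701)/160.9000
= 53.6299/160.9000
= 0.3333
= 33.33%

(Intermediate values are shown rounded; full precision is carried through to the final answer.)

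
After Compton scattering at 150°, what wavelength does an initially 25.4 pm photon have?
29.9276 pm

Using the Compton formula: λ' = λ + λ_C(1 − cos θ)

For θ = 150°, cos θ = -√3/2 (exact) ≈ -0.8660, so:
1 − cos 150° = 1 − (-√3/2) ≈ 1.8660

Δλ = λ_C × 1.8660 = 2.4263 × 1.8660 = 4.5276 pm

λ' = 25.4 + 4.5276 = 29.9276 pm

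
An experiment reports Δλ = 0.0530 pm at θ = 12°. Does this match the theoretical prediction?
Yes, consistent

Calculate the expected shift for θ = 12°:

Δλ_expected = λ_C(1 - cos(12°))
Δλ_expected = 2.4263 × (1 - cos(12°))
Δλ_expected = 2.4263 × 0.0219
Δλ_expected = 0.0530 pm

Given shift: 0.0530 pm
Expected shift: 0.0530 pm
Difference: 0.0000 pm

The values match. This is consistent with Compton scattering at the stated angle.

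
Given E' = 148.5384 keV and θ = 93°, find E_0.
214.0001 keV

Convert final energy to wavelength (hc ≈ 1239.842 keV·pm):
λ' = hc/E' = 1239.842 / 148.5384 = 8.3469 pm

Calculate the Compton shift:
Δλ = λ_C(1 - cos(93°))
Δλ = 2.4263 × (1 - cos(93°))
Δλ = 2.5533 pm

Initial wavelength:
λ = λ' - Δλ = 8.3469 - 2.5533 = 5.7937 pm

Initial energy:
E = hc/λ = 1239.842 / 5.7937 = 214.0001 keV

(Intermediate values are shown rounded; full precision is carried through to the final answer.)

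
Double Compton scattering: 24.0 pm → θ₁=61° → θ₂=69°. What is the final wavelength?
26.8068 pm

Apply Compton shift twice:

First scattering at θ₁ = 61°:
Δλ₁ = λ_C(1 - cos(61°))
Δλ₁ = 2.4263 × 0.5152
Δλ₁ = 1.2500 pm

After first scattering:
λ₁ = 24.0 + 1.2500 = 25.2500 pm

Second scattering at θ₂ = 69°:
Δλ₂ = λ_C(1 - cos(69°))
Δλ₂ = 2.4263 × 0.6416
Δλ₂ = 1.5568 pm

Final wavelength:
λ₂ = 25.2500 + 1.5568 = 26.8068 pm

Total shift: Δλ_total = 1.2500 + 1.5568 = 2.8068 pm

(Intermediate values are shown rounded; full precision is carried through to the final answer.)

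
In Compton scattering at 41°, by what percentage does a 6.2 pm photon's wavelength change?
9.5992%

Calculate the Compton shift:
Δλ = λ_C(1 - cos(41°))
Δλ = 2.4263 × (1 - cos(41°))
Δλ = 2.4263 × 0.2453
Δλ = 0.5952 pm

Percentage change:
(Δλ/λ₀) × 100 = (0.5952/6.2) × 100
= 9.5992%

(Intermediate values are shown rounded; full precision is carried through to the final answer.)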